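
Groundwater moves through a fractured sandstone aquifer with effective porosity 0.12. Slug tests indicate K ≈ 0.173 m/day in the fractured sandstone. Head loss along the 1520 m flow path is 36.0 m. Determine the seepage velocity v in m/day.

Hydraulic gradient i = Δh / L = 36.0 / 1520 = 0.02368.
Darcy flux q = K · i = 0.1730 × 0.02368 = 0.004097 m/day.
Seepage velocity v = q / n_e = 0.004097 / 0.12 = 0.03414 m/day.

0.0341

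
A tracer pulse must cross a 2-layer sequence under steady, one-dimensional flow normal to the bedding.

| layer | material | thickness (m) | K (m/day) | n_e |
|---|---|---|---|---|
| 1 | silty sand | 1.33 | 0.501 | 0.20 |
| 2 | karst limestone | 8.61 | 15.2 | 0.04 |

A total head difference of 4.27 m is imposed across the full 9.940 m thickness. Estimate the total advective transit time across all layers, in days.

0.460

With flow normal to the layers, continuity requires the same specific discharge q through every layer.
Σ(b_i/K_i) = 1.33/0.501 + 8.61/15.2 = 3.221 d.
q = Δh / Σ(b_i/K_i) = 4.27 / 3.221 = 1.326 m/day.
In each layer the seepage velocity is v_i = q/n_i, so the layer transit time is t_i = b_i·n_i / q:
  layer 1 (silty sand): t_1 = 1.33 × 0.20 / 1.326 = 0.2007 d
  layer 2 (karst limestone): t_2 = 8.61 × 0.04 / 1.326 = 0.2598 d
Total t = Σ t_i = 0.4605 days.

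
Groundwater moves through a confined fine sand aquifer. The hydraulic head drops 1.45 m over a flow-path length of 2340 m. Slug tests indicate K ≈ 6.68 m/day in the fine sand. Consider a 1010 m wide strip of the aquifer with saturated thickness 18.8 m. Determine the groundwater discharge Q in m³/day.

78.6

Cross-sectional area A = 1010 × 18.8 = 18988 m².
Hydraulic gradient i = Δh / L = 1.45 / 2340 = 0.0006197.
Darcy's law: Q = K · A · i = 6.680 × 18988 × 0.0006197 = 78.60 m³/day.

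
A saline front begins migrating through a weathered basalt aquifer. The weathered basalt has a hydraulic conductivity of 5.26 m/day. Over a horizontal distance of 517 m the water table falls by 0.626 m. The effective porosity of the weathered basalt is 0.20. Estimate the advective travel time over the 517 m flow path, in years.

44.4

Hydraulic gradient i = Δh / L = 0.626 / 517 = 0.001211.
Darcy flux q = K · i = 5.260 × 0.001211 = 0.006369 m/day.
Seepage velocity v = q / n_e = 0.006369 / 0.20 = 0.03184 m/day.
Travel time t = L / v = 517 / 0.03184 = 16235 days = 44.45 years.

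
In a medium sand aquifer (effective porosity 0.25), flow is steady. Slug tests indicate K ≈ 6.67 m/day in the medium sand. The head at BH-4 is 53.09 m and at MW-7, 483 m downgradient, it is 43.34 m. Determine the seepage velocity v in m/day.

0.539

Hydraulic gradient i = (53.09 − 43.34) / 483 = 9.75 / 483 = 0.02019.
Darcy flux q = K · i = 6.670 × 0.02019 = 0.1346 m/day.
Seepage velocity v = q / n_e = 0.1346 / 0.25 = 0.5386 m/day.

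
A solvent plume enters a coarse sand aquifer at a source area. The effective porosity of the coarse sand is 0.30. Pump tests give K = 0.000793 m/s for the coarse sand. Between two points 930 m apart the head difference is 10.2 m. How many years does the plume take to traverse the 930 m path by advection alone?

Convert K: 0.000793 m/s × 86400 = 68.52 m/day.
Hydraulic gradient i = Δh / L = 10.2 / 930 = 0.01097.
Darcy flux q = K · i = 68.52 × 0.01097 = 0.7515 m/day.
Seepage velocity v = q / n_e = 0.7515 / 0.30 = 2.505 m/day.
Travel time t = L / v = 930 / 2.505 = 371.3 days = 1.017 years.

1.02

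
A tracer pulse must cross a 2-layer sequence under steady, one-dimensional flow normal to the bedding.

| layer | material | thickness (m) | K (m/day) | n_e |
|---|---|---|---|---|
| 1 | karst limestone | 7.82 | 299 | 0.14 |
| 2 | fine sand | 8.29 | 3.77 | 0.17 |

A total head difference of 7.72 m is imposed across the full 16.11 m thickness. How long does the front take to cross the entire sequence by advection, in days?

With flow normal to the layers, continuity requires the same specific discharge q through every layer.
Σ(b_i/K_i) = 7.82/299 + 8.29/3.77 = 2.225 d.
q = Δh / Σ(b_i/K_i) = 7.72 / 2.225 = 3.470 m/day.
In each layer the seepage velocity is v_i = q/n_i, so the layer transit time is t_i = b_i·n_i / q:
  layer 1 (karst limestone): t_1 = 7.82 × 0.14 / 3.470 = 0.3155 d
  layer 2 (fine sand): t_2 = 8.29 × 0.17 / 3.470 = 0.4062 d
Total t = Σ t_i = 0.7217 days.

0.722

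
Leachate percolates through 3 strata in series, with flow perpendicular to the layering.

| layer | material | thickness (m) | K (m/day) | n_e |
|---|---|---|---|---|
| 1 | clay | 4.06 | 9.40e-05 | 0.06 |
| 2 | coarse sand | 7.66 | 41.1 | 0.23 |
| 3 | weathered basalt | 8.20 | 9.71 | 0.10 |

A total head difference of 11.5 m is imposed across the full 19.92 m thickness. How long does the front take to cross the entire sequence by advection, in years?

With flow normal to the layers, continuity requires the same specific discharge q through every layer.
Σ(b_i/K_i) = 4.06/9.40e-05 + 7.66/41.1 + 8.20/9.71 = 43193 d.
q = Δh / Σ(b_i/K_i) = 11.5 / 43193 = 0.0002662 m/day.
In each layer the seepage velocity is v_i = q/n_i, so the layer transit time is t_i = b_i·n_i / q:
  layer 1 (clay): t_1 = 4.06 × 0.06 / 0.0002662 = 914.9 d
  layer 2 (coarse sand): t_2 = 7.66 × 0.23 / 0.0002662 = 6617 d
  layer 3 (weathered basalt): t_3 = 8.20 × 0.10 / 0.0002662 = 3080 d
Total t = Σ t_i = 10612 days = 29.05 years.

29.1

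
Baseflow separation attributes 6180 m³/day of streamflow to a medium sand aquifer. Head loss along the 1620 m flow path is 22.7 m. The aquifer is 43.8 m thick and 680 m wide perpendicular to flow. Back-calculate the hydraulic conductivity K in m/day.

14.8

Cross-sectional area A = 680 × 43.8 = 29784 m².
Hydraulic gradient i = Δh / L = 22.7 / 1620 = 0.01401.
From Q = K·A·i, K = Q / (A·i) = 6180 / (29784 × 0.01401) = 14.81 m/day.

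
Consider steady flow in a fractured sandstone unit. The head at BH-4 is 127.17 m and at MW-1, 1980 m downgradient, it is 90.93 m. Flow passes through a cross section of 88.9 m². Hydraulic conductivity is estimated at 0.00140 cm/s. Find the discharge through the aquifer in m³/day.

Convert K: 0.00140 cm/s × 864 = 1.210 m/day.
Hydraulic gradient i = (127.17 − 90.93) / 1980 = 36.24 / 1980 = 0.01830.
Darcy's law: Q = K · A · i = 1.210 × 88.90 × 0.01830 = 1.968 m³/day.

1.97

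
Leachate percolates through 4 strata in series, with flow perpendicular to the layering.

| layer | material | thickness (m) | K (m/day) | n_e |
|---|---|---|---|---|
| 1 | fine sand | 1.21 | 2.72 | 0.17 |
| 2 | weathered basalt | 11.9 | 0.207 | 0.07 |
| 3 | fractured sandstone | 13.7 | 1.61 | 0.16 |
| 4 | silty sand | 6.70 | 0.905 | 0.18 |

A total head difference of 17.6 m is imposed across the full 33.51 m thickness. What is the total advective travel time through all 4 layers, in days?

With flow normal to the layers, continuity requires the same specific discharge q through every layer.
Σ(b_i/K_i) = 1.21/2.72 + 11.9/0.207 + 13.7/1.61 + 6.70/0.905 = 73.85 d.
q = Δh / Σ(b_i/K_i) = 17.6 / 73.85 = 0.2383 m/day.
In each layer the seepage velocity is v_i = q/n_i, so the layer transit time is t_i = b_i·n_i / q:
  layer 1 (fine sand): t_1 = 1.21 × 0.17 / 0.2383 = 0.8631 d
  layer 2 (weathered basalt): t_2 = 11.9 × 0.07 / 0.2383 = 3.495 d
  layer 3 (fractured sandstone): t_3 = 13.7 × 0.16 / 0.2383 = 9.197 d
  layer 4 (silty sand): t_4 = 6.70 × 0.18 / 0.2383 = 5.060 d
Total t = Σ t_i = 18.62 days.

18.6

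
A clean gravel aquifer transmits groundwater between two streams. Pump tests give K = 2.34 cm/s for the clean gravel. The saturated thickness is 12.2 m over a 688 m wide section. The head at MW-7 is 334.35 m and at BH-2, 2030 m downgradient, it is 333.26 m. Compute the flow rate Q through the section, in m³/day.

Convert K: 2.34 cm/s × 864 = 2022 m/day.
Cross-sectional area A = 688 × 12.2 = 8394 m².
Hydraulic gradient i = (334.35 − 333.26) / 2030 = 1.09 / 2030 = 0.0005369.
Darcy's law: Q = K · A · i = 2022 × 8394 × 0.0005369 = 9112 m³/day.

9110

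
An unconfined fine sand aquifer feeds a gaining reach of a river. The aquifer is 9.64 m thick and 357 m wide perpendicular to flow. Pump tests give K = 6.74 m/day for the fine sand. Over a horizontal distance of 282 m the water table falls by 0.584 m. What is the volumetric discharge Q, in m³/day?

Cross-sectional area A = 357 × 9.64 = 3441 m².
Hydraulic gradient i = Δh / L = 0.584 / 282 = 0.002071.
Darcy's law: Q = K · A · i = 6.740 × 3441 × 0.002071 = 48.04 m³/day.

48.0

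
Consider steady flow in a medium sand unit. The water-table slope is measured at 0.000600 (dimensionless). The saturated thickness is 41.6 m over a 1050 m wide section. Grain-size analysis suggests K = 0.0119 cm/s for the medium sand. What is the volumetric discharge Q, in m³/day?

Convert K: 0.0119 cm/s × 864 = 10.28 m/day.
Cross-sectional area A = 1050 × 41.6 = 43680 m².
Hydraulic gradient i = 0.000600.
Darcy's law: Q = K · A · i = 10.28 × 43680 × 0.0006000 = 269.5 m³/day.

269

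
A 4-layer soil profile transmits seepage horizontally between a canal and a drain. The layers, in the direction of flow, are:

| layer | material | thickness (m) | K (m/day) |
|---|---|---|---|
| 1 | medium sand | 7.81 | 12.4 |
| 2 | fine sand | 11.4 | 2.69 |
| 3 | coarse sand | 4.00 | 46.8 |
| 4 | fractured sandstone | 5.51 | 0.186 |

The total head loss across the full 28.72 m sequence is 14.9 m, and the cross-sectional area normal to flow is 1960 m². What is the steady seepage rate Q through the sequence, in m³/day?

Flow is perpendicular to layering, so the layers act in series and the equivalent K is the thickness-weighted harmonic mean.
Total thickness L = 7.81 + 11.4 + 4.00 + 5.51 = 28.72 m.
Σ(b_i/K_i) = 7.81/12.4 + 11.4/2.69 + 4.00/46.8 + 5.51/0.186 = 34.58 d.
K_eq = L / Σ(b_i/K_i) = 28.72 / 34.58 = 0.8306 m/day.
Q = K_eq · A · (Δh/L) = 0.8306 × 1960 × (14.9/28.72) = 844.6 m³/day.

845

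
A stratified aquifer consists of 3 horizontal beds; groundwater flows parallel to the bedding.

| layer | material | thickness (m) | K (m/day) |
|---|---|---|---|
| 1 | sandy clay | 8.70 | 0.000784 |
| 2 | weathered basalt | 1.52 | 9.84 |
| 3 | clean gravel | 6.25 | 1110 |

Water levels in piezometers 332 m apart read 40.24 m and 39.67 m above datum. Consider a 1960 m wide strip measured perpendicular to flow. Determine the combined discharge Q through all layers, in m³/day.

Flow is parallel to layering, so each bed carries its own Darcy discharge and the transmissivities add.
Σ(K_i·b_i) = 0.000784×8.70 + 9.84×1.52 + 1110×6.25 = 6952 m²/day.
Hydraulic gradient i = (40.24 − 39.67) / 332 = 0.57 / 332 = 0.001717.
Q = Σ(K_i·b_i) · W · i = 6952 × 1960 × 0.001717 = 23395 m³/day.

23400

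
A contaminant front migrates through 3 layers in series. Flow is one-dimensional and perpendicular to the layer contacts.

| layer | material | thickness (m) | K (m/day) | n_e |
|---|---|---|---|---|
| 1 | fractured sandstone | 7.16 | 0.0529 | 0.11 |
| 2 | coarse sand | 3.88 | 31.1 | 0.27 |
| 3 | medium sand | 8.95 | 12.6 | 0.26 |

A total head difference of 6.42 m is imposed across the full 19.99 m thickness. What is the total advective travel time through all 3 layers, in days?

With flow normal to the layers, continuity requires the same specific discharge q through every layer.
Σ(b_i/K_i) = 7.16/0.0529 + 3.88/31.1 + 8.95/12.6 = 136.2 d.
q = Δh / Σ(b_i/K_i) = 6.42 / 136.2 = 0.04714 m/day.
In each layer the seepage velocity is v_i = q/n_i, so the layer transit time is t_i = b_i·n_i / q:
  layer 1 (fractured sandstone): t_1 = 7.16 × 0.11 / 0.04714 = 16.71 d
  layer 2 (coarse sand): t_2 = 3.88 × 0.27 / 0.04714 = 22.22 d
  layer 3 (medium sand): t_3 = 8.95 × 0.26 / 0.04714 = 49.36 d
Total t = Σ t_i = 88.29 days.

88.3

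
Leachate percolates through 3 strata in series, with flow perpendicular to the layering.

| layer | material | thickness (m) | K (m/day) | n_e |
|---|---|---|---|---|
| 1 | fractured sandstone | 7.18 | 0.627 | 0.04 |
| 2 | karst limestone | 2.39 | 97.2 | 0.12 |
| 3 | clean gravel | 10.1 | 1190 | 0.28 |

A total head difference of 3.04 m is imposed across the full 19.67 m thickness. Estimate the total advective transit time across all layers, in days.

12.9

With flow normal to the layers, continuity requires the same specific discharge q through every layer.
Σ(b_i/K_i) = 7.18/0.627 + 2.39/97.2 + 10.1/1190 = 11.48 d.
q = Δh / Σ(b_i/K_i) = 3.04 / 11.48 = 0.2647 m/day.
In each layer the seepage velocity is v_i = q/n_i, so the layer transit time is t_i = b_i·n_i / q:
  layer 1 (fractured sandstone): t_1 = 7.18 × 0.04 / 0.2647 = 1.085 d
  layer 2 (karst limestone): t_2 = 2.39 × 0.12 / 0.2647 = 1.083 d
  layer 3 (clean gravel): t_3 = 10.1 × 0.28 / 0.2647 = 10.68 d
Total t = Σ t_i = 12.85 days.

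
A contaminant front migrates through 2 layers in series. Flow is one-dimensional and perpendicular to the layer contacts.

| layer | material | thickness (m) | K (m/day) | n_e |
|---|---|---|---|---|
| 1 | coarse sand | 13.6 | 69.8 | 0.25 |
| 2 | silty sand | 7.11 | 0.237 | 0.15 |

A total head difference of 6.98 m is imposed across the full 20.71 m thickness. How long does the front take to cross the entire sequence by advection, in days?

19.3

With flow normal to the layers, continuity requires the same specific discharge q through every layer.
Σ(b_i/K_i) = 13.6/69.8 + 7.11/0.237 = 30.19 d.
q = Δh / Σ(b_i/K_i) = 6.98 / 30.19 = 0.2312 m/day.
In each layer the seepage velocity is v_i = q/n_i, so the layer transit time is t_i = b_i·n_i / q:
  layer 1 (coarse sand): t_1 = 13.6 × 0.25 / 0.2312 = 14.71 d
  layer 2 (silty sand): t_2 = 7.11 × 0.15 / 0.2312 = 4.614 d
Total t = Σ t_i = 19.32 days.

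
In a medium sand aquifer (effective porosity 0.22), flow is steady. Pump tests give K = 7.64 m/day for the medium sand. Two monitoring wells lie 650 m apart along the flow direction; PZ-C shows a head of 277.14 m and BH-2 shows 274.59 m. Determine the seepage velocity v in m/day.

0.136

Hydraulic gradient i = (277.14 − 274.59) / 650 = 2.55 / 650 = 0.003923.
Darcy flux q = K · i = 7.640 × 0.003923 = 0.02997 m/day.
Seepage velocity v = q / n_e = 0.02997 / 0.22 = 0.1362 m/day.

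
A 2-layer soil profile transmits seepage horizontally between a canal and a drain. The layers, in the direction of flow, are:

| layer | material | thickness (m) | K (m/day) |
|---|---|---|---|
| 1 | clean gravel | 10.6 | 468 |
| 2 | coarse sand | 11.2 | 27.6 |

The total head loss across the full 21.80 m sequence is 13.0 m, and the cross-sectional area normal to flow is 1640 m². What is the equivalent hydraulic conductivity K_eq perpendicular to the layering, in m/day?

50.9

Flow is perpendicular to layering, so the layers act in series and the equivalent K is the thickness-weighted harmonic mean.
Total thickness L = 10.6 + 11.2 = 21.80 m.
Σ(b_i/K_i) = 10.6/468 + 11.2/27.6 = 0.4284 d.
K_eq = L / Σ(b_i/K_i) = 21.80 / 0.4284 = 50.88 m/day.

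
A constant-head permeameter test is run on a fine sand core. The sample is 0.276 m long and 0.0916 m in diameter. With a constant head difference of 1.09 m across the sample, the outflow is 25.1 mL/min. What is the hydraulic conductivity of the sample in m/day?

Cross-sectional area A = π·(d/2)² = π × (0.0916/2)² = 0.006590 m².
Convert discharge: 25.1 mL/min = 4.183e-07 m³/s.
Darcy's law rearranged: K = Q·L / (A·Δh) = 4.183e-07 × 0.276 / (0.006590 × 1.09) = 1.607e-05 m/s = 1.389 m/day.

1.39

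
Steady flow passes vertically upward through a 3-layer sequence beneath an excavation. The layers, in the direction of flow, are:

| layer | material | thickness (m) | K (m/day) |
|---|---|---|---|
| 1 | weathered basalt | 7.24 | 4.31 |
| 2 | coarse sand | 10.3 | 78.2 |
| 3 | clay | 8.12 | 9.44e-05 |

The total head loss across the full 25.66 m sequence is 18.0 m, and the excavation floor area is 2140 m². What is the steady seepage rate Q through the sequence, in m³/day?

0.448

Flow is perpendicular to layering, so the layers act in series and the equivalent K is the thickness-weighted harmonic mean.
Total thickness L = 7.24 + 10.3 + 8.12 = 25.66 m.
Σ(b_i/K_i) = 7.24/4.31 + 10.3/78.2 + 8.12/9.44e-05 = 86019 d.
K_eq = L / Σ(b_i/K_i) = 25.66 / 86019 = 0.0002983 m/day.
Q = K_eq · A · (Δh/L) = 0.0002983 × 2140 × (18.0/25.66) = 0.4478 m³/day.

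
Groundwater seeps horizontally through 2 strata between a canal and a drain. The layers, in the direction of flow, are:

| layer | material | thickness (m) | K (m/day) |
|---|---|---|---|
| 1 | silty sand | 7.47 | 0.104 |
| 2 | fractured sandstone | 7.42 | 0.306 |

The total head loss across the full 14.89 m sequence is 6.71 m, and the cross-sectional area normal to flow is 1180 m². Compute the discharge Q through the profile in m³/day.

82.4

Flow is perpendicular to layering, so the layers act in series and the equivalent K is the thickness-weighted harmonic mean.
Total thickness L = 7.47 + 7.42 = 14.89 m.
Σ(b_i/K_i) = 7.47/0.104 + 7.42/0.306 = 96.08 d.
K_eq = L / Σ(b_i/K_i) = 14.89 / 96.08 = 0.1550 m/day.
Q = K_eq · A · (Δh/L) = 0.1550 × 1180 × (6.71/14.89) = 82.41 m³/day.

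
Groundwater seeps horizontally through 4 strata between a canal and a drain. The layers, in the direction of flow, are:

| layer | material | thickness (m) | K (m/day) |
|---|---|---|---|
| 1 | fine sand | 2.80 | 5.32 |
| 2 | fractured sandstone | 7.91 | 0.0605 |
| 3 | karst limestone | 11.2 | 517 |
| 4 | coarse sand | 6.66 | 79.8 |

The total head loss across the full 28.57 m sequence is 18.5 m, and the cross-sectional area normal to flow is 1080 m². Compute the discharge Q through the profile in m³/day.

Flow is perpendicular to layering, so the layers act in series and the equivalent K is the thickness-weighted harmonic mean.
Total thickness L = 2.80 + 7.91 + 11.2 + 6.66 = 28.57 m.
Σ(b_i/K_i) = 2.80/5.32 + 7.91/0.0605 + 11.2/517 + 6.66/79.8 = 131.4 d.
K_eq = L / Σ(b_i/K_i) = 28.57 / 131.4 = 0.2175 m/day.
Q = K_eq · A · (Δh/L) = 0.2175 × 1080 × (18.5/28.57) = 152.1 m³/day.

152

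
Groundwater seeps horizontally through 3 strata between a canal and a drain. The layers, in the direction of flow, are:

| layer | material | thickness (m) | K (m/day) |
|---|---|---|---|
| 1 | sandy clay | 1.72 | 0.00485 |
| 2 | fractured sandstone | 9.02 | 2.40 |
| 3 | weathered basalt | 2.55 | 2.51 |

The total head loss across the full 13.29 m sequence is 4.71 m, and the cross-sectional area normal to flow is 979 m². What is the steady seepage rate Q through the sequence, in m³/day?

12.8

Flow is perpendicular to layering, so the layers act in series and the equivalent K is the thickness-weighted harmonic mean.
Total thickness L = 1.72 + 9.02 + 2.55 = 13.29 m.
Σ(b_i/K_i) = 1.72/0.00485 + 9.02/2.40 + 2.55/2.51 = 359.4 d.
K_eq = L / Σ(b_i/K_i) = 13.29 / 359.4 = 0.03698 m/day.
Q = K_eq · A · (Δh/L) = 0.03698 × 979 × (4.71/13.29) = 12.83 m³/day.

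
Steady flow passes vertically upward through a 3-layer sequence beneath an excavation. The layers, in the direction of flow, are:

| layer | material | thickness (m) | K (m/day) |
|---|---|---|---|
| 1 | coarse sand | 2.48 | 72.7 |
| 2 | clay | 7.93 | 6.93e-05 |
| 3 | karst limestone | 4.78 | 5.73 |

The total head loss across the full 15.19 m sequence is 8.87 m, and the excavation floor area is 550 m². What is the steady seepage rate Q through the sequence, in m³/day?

Flow is perpendicular to layering, so the layers act in series and the equivalent K is the thickness-weighted harmonic mean.
Total thickness L = 2.48 + 7.93 + 4.78 = 15.19 m.
Σ(b_i/K_i) = 2.48/72.7 + 7.93/6.93e-05 + 4.78/5.73 = 1.144e+05 d.
K_eq = L / Σ(b_i/K_i) = 15.19 / 1.144e+05 = 0.0001327 m/day.
Q = K_eq · A · (Δh/L) = 0.0001327 × 550 × (8.87/15.19) = 0.04263 m³/day.

0.0426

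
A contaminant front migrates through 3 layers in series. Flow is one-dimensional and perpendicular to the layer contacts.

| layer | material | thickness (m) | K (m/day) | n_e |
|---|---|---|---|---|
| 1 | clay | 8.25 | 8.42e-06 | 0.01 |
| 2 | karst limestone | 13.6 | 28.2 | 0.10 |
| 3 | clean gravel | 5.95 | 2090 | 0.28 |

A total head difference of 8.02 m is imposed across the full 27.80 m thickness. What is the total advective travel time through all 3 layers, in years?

1040

With flow normal to the layers, continuity requires the same specific discharge q through every layer.
Σ(b_i/K_i) = 8.25/8.42e-06 + 13.6/28.2 + 5.95/2090 = 9.798e+05 d.
q = Δh / Σ(b_i/K_i) = 8.02 / 9.798e+05 = 8.185e-06 m/day.
In each layer the seepage velocity is v_i = q/n_i, so the layer transit time is t_i = b_i·n_i / q:
  layer 1 (clay): t_1 = 8.25 × 0.01 / 8.185e-06 = 10079 d
  layer 2 (karst limestone): t_2 = 13.6 × 0.10 / 8.185e-06 = 1.662e+05 d
  layer 3 (clean gravel): t_3 = 5.95 × 0.28 / 8.185e-06 = 2.035e+05 d
Total t = Σ t_i = 3.798e+05 days = 1040 years.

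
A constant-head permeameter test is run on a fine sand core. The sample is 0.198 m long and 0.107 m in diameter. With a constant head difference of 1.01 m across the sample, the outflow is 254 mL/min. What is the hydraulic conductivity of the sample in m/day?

7.97

Cross-sectional area A = π·(d/2)² = π × (0.107/2)² = 0.008992 m².
Convert discharge: 254 mL/min = 4.233e-06 m³/s.
Darcy's law rearranged: K = Q·L / (A·Δh) = 4.233e-06 × 0.198 / (0.008992 × 1.01) = 9.229e-05 m/s = 7.974 m/day.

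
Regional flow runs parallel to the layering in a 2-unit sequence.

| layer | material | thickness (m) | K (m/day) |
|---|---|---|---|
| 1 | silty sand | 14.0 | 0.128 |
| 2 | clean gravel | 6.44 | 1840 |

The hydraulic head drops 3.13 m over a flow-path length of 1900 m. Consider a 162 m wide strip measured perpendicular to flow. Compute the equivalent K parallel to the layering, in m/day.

Flow is parallel to layering, so each bed carries its own Darcy discharge and the transmissivities add.
Σ(K_i·b_i) = 0.128×14.0 + 1840×6.44 = 11851 m²/day.
Total thickness b = 20.44 m, so K_eq = Σ(K_i·b_i)/b = 579.8 m/day.

580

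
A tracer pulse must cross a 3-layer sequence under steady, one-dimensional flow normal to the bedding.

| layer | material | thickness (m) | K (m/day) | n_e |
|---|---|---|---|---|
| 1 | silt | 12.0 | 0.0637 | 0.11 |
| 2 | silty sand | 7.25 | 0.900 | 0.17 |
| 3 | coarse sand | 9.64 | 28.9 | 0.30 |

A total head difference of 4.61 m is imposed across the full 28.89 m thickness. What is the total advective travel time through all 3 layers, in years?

0.636

With flow normal to the layers, continuity requires the same specific discharge q through every layer.
Σ(b_i/K_i) = 12.0/0.0637 + 7.25/0.900 + 9.64/28.9 = 196.8 d.
q = Δh / Σ(b_i/K_i) = 4.61 / 196.8 = 0.02343 m/day.
In each layer the seepage velocity is v_i = q/n_i, so the layer transit time is t_i = b_i·n_i / q:
  layer 1 (silt): t_1 = 12.0 × 0.11 / 0.02343 = 56.34 d
  layer 2 (silty sand): t_2 = 7.25 × 0.17 / 0.02343 = 52.61 d
  layer 3 (coarse sand): t_3 = 9.64 × 0.30 / 0.02343 = 123.4 d
Total t = Σ t_i = 232.4 days = 0.6363 years.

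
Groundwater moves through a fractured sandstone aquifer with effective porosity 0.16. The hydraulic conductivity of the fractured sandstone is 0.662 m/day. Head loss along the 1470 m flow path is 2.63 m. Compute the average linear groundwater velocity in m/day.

Hydraulic gradient i = Δh / L = 2.63 / 1470 = 0.001789.
Darcy flux q = K · i = 0.6620 × 0.001789 = 0.001184 m/day.
Seepage velocity v = q / n_e = 0.001184 / 0.16 = 0.007402 m/day.

0.00740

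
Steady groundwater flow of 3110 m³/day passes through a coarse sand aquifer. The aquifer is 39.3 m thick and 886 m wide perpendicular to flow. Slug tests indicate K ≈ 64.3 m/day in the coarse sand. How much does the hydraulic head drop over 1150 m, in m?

1.60

Cross-sectional area A = 886 × 39.3 = 34820 m².
From Q = K·A·i, i = Q / (K·A) = 3110 / (64.30 × 34820) = 0.001389.
Head loss Δh = i · L = 0.001389 × 1150 = 1.597 m.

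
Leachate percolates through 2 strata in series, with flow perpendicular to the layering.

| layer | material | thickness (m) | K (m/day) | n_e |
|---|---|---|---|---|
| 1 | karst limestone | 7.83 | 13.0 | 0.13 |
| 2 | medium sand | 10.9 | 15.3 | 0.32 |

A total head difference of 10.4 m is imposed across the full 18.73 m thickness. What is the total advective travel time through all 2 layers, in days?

0.570

With flow normal to the layers, continuity requires the same specific discharge q through every layer.
Σ(b_i/K_i) = 7.83/13.0 + 10.9/15.3 = 1.315 d.
q = Δh / Σ(b_i/K_i) = 10.4 / 1.315 = 7.910 m/day.
In each layer the seepage velocity is v_i = q/n_i, so the layer transit time is t_i = b_i·n_i / q:
  layer 1 (karst limestone): t_1 = 7.83 × 0.13 / 7.910 = 0.1287 d
  layer 2 (medium sand): t_2 = 10.9 × 0.32 / 7.910 = 0.4409 d
Total t = Σ t_i = 0.5696 days.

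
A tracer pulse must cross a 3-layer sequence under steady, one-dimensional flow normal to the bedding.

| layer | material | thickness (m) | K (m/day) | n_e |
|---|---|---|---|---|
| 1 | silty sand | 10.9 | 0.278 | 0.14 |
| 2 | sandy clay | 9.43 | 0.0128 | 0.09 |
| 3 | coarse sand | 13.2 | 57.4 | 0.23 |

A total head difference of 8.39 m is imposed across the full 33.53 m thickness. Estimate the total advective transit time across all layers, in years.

1.37

With flow normal to the layers, continuity requires the same specific discharge q through every layer.
Σ(b_i/K_i) = 10.9/0.278 + 9.43/0.0128 + 13.2/57.4 = 776.2 d.
q = Δh / Σ(b_i/K_i) = 8.39 / 776.2 = 0.01081 m/day.
In each layer the seepage velocity is v_i = q/n_i, so the layer transit time is t_i = b_i·n_i / q:
  layer 1 (silty sand): t_1 = 10.9 × 0.14 / 0.01081 = 141.2 d
  layer 2 (sandy clay): t_2 = 9.43 × 0.09 / 0.01081 = 78.51 d
  layer 3 (coarse sand): t_3 = 13.2 × 0.23 / 0.01081 = 280.9 d
Total t = Σ t_i = 500.5 days = 1.370 years.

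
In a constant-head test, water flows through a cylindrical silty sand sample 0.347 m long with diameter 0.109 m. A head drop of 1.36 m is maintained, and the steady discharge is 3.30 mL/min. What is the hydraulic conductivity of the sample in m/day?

0.130

Cross-sectional area A = π·(d/2)² = π × (0.109/2)² = 0.009331 m².
Convert discharge: 3.30 mL/min = 5.500e-08 m³/s.
Darcy's law rearranged: K = Q·L / (A·Δh) = 5.500e-08 × 0.347 / (0.009331 × 1.36) = 1.504e-06 m/s = 0.1299 m/day.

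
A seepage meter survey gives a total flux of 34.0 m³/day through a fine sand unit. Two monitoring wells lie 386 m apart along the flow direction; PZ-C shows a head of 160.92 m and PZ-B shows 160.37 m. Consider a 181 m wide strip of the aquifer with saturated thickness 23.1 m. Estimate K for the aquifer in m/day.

Cross-sectional area A = 181 × 23.1 = 4181 m².
Hydraulic gradient i = (160.92 − 160.37) / 386 = 0.55 / 386 = 0.001425.
From Q = K·A·i, K = Q / (A·i) = 34.0 / (4181 × 0.001425) = 5.707 m/day.

5.71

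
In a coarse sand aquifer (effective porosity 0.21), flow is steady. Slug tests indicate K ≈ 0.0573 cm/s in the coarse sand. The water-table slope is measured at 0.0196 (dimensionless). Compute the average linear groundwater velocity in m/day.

Convert K: 0.0573 cm/s × 864 = 49.51 m/day.
Hydraulic gradient i = 0.0196.
Darcy flux q = K · i = 49.51 × 0.01960 = 0.9703 m/day.
Seepage velocity v = q / n_e = 0.9703 / 0.21 = 4.621 m/day.

4.62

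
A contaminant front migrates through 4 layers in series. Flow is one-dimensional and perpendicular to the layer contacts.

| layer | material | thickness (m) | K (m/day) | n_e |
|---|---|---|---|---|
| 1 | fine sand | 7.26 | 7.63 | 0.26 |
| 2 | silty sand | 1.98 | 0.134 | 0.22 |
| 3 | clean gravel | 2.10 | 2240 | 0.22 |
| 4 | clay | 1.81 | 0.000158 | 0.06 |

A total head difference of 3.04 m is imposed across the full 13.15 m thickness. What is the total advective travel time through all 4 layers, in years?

With flow normal to the layers, continuity requires the same specific discharge q through every layer.
Σ(b_i/K_i) = 7.26/7.63 + 1.98/0.134 + 2.10/2240 + 1.81/0.000158 = 11471 d.
q = Δh / Σ(b_i/K_i) = 3.04 / 11471 = 0.0002650 m/day.
In each layer the seepage velocity is v_i = q/n_i, so the layer transit time is t_i = b_i·n_i / q:
  layer 1 (fine sand): t_1 = 7.26 × 0.26 / 0.0002650 = 7123 d
  layer 2 (silty sand): t_2 = 1.98 × 0.22 / 0.0002650 = 1644 d
  layer 3 (clean gravel): t_3 = 2.10 × 0.22 / 0.0002650 = 1743 d
  layer 4 (clay): t_4 = 1.81 × 0.06 / 0.0002650 = 409.8 d
Total t = Σ t_i = 10920 days = 29.90 years.

29.9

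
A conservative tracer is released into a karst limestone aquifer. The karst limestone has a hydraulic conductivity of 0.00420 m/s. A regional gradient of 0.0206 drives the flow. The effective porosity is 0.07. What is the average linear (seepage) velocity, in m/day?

Convert K: 0.00420 m/s × 86400 = 362.9 m/day.
Hydraulic gradient i = 0.0206.
Darcy flux q = K · i = 362.9 × 0.02060 = 7.475 m/day.
Seepage velocity v = q / n_e = 7.475 / 0.07 = 106.8 m/day.

107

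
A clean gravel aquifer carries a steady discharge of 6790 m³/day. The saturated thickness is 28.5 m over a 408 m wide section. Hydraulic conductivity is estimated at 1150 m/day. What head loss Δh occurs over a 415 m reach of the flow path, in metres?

0.211

Cross-sectional area A = 408 × 28.5 = 11628 m².
From Q = K·A·i, i = Q / (K·A) = 6790 / (1150 × 11628) = 0.0005078.
Head loss Δh = i · L = 0.0005078 × 415 = 0.2107 m.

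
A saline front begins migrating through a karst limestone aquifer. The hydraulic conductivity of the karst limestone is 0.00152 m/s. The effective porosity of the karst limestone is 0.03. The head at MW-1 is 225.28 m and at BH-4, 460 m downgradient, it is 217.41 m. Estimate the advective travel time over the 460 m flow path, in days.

Convert K: 0.00152 m/s × 86400 = 131.3 m/day.
Hydraulic gradient i = (225.28 − 217.41) / 460 = 7.87 / 460 = 0.01711.
Darcy flux q = K · i = 131.3 × 0.01711 = 2.247 m/day.
Seepage velocity v = q / n_e = 2.247 / 0.03 = 74.90 m/day.
Travel time t = L / v = 460 / 74.90 = 6.142 days.

6.14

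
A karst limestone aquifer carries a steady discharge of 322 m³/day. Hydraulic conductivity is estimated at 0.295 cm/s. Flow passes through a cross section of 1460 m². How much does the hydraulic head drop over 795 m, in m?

Convert K: 0.295 cm/s × 864 = 254.9 m/day.
From Q = K·A·i, i = Q / (K·A) = 322 / (254.9 × 1460) = 0.0008653.
Head loss Δh = i · L = 0.0008653 × 795 = 0.6879 m.

0.688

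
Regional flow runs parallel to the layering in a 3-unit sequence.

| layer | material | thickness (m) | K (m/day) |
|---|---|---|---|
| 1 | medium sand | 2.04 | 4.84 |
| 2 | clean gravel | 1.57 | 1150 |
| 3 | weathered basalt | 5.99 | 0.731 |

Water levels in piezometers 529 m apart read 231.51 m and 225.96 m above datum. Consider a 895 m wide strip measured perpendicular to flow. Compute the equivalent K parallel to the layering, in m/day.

Flow is parallel to layering, so each bed carries its own Darcy discharge and the transmissivities add.
Σ(K_i·b_i) = 4.84×2.04 + 1150×1.57 + 0.731×5.99 = 1820 m²/day.
Total thickness b = 9.600 m, so K_eq = Σ(K_i·b_i)/b = 189.6 m/day.

190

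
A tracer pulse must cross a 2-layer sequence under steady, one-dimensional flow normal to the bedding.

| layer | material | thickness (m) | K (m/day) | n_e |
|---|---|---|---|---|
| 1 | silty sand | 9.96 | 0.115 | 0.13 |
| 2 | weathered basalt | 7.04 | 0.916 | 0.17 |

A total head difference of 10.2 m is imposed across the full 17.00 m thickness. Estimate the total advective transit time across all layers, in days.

23.0

With flow normal to the layers, continuity requires the same specific discharge q through every layer.
Σ(b_i/K_i) = 9.96/0.115 + 7.04/0.916 = 94.29 d.
q = Δh / Σ(b_i/K_i) = 10.2 / 94.29 = 0.1082 m/day.
In each layer the seepage velocity is v_i = q/n_i, so the layer transit time is t_i = b_i·n_i / q:
  layer 1 (silty sand): t_1 = 9.96 × 0.13 / 0.1082 = 11.97 d
  layer 2 (weathered basalt): t_2 = 7.04 × 0.17 / 0.1082 = 11.06 d
Total t = Σ t_i = 23.03 days.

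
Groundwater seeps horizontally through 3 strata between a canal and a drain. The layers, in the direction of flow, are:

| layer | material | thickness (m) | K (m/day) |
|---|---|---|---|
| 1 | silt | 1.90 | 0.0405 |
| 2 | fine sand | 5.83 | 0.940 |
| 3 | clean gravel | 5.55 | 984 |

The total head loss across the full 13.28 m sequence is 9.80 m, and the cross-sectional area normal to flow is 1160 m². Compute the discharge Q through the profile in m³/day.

Flow is perpendicular to layering, so the layers act in series and the equivalent K is the thickness-weighted harmonic mean.
Total thickness L = 1.90 + 5.83 + 5.55 = 13.28 m.
Σ(b_i/K_i) = 1.90/0.0405 + 5.83/0.940 + 5.55/984 = 53.12 d.
K_eq = L / Σ(b_i/K_i) = 13.28 / 53.12 = 0.2500 m/day.
Q = K_eq · A · (Δh/L) = 0.2500 × 1160 × (9.80/13.28) = 214.0 m³/day.

214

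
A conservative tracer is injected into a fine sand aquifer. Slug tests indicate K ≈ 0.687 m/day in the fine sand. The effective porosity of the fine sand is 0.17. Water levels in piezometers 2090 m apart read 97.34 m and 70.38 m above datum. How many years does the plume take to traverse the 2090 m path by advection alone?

110

Hydraulic gradient i = (97.34 − 70.38) / 2090 = 26.96 / 2090 = 0.01290.
Darcy flux q = K · i = 0.6870 × 0.01290 = 0.008862 m/day.
Seepage velocity v = q / n_e = 0.008862 / 0.17 = 0.05213 m/day.
Travel time t = L / v = 2090 / 0.05213 = 40093 days = 109.8 years.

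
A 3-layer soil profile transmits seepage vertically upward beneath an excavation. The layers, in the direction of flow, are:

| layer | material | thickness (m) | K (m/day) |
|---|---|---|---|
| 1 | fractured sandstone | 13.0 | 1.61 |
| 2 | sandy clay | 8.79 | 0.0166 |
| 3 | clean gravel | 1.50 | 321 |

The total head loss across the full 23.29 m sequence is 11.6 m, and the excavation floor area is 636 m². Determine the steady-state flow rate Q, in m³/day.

Flow is perpendicular to layering, so the layers act in series and the equivalent K is the thickness-weighted harmonic mean.
Total thickness L = 13.0 + 8.79 + 1.50 = 23.29 m.
Σ(b_i/K_i) = 13.0/1.61 + 8.79/0.0166 + 1.50/321 = 537.6 d.
K_eq = L / Σ(b_i/K_i) = 23.29 / 537.6 = 0.04332 m/day.
Q = K_eq · A · (Δh/L) = 0.04332 × 636 × (11.6/23.29) = 13.72 m³/day.

13.7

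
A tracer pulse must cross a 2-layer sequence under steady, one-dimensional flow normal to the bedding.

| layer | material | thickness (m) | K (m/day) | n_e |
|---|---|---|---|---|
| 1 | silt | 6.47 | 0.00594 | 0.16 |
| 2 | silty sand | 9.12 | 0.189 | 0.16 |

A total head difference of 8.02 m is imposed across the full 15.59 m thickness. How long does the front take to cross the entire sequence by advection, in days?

354

With flow normal to the layers, continuity requires the same specific discharge q through every layer.
Σ(b_i/K_i) = 6.47/0.00594 + 9.12/0.189 = 1137 d.
q = Δh / Σ(b_i/K_i) = 8.02 / 1137 = 0.007051 m/day.
In each layer the seepage velocity is v_i = q/n_i, so the layer transit time is t_i = b_i·n_i / q:
  layer 1 (silt): t_1 = 6.47 × 0.16 / 0.007051 = 146.8 d
  layer 2 (silty sand): t_2 = 9.12 × 0.16 / 0.007051 = 207.0 d
Total t = Σ t_i = 353.8 days.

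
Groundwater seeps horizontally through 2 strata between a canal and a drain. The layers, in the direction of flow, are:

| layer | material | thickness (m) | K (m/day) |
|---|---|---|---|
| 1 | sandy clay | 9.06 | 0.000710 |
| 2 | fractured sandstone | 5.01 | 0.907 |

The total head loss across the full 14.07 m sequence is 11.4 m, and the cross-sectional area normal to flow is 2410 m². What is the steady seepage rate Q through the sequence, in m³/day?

2.15

Flow is perpendicular to layering, so the layers act in series and the equivalent K is the thickness-weighted harmonic mean.
Total thickness L = 9.06 + 5.01 = 14.07 m.
Σ(b_i/K_i) = 9.06/0.000710 + 5.01/0.907 = 12766 d.
K_eq = L / Σ(b_i/K_i) = 14.07 / 12766 = 0.001102 m/day.
Q = K_eq · A · (Δh/L) = 0.001102 × 2410 × (11.4/14.07) = 2.152 m³/day.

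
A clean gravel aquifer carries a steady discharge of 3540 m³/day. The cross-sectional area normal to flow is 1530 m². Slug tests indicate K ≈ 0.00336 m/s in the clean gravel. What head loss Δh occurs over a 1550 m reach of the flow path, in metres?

Convert K: 0.00336 m/s × 86400 = 290.3 m/day.
From Q = K·A·i, i = Q / (K·A) = 3540 / (290.3 × 1530) = 0.007970.
Head loss Δh = i · L = 0.007970 × 1550 = 12.35 m.

12.4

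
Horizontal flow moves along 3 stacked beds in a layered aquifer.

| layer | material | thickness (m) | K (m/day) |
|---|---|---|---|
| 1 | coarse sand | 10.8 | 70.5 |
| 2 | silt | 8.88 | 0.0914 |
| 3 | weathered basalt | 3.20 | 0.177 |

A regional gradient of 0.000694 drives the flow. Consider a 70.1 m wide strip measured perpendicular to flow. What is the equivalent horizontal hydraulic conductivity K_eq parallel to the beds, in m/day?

Flow is parallel to layering, so each bed carries its own Darcy discharge and the transmissivities add.
Σ(K_i·b_i) = 70.5×10.8 + 0.0914×8.88 + 0.177×3.20 = 762.8 m²/day.
Total thickness b = 22.88 m, so K_eq = Σ(K_i·b_i)/b = 33.34 m/day.

33.3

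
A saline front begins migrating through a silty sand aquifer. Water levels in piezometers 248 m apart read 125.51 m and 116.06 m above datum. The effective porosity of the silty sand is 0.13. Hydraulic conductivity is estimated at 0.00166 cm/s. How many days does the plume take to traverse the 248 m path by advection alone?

Convert K: 0.00166 cm/s × 864 = 1.434 m/day.
Hydraulic gradient i = (125.51 − 116.06) / 248 = 9.45 / 248 = 0.03810.
Darcy flux q = K · i = 1.434 × 0.03810 = 0.05465 m/day.
Seepage velocity v = q / n_e = 0.05465 / 0.13 = 0.4204 m/day.
Travel time t = L / v = 248 / 0.4204 = 589.9 days.

590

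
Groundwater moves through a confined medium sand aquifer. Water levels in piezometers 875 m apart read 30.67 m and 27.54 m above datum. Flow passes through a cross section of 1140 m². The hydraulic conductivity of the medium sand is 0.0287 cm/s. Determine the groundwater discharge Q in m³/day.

101

Convert K: 0.0287 cm/s × 864 = 24.80 m/day.
Hydraulic gradient i = (30.67 − 27.54) / 875 = 3.13 / 875 = 0.003577.
Darcy's law: Q = K · A · i = 24.80 × 1140 × 0.003577 = 101.1 m³/day.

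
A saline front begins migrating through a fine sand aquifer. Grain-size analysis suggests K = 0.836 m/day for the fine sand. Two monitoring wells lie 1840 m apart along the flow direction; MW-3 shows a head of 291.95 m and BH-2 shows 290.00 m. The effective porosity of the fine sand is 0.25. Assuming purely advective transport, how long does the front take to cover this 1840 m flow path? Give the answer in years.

Hydraulic gradient i = (291.95 − 290.00) / 1840 = 1.95 / 1840 = 0.001060.
Darcy flux q = K · i = 0.8360 × 0.001060 = 0.0008860 m/day.
Seepage velocity v = q / n_e = 0.0008860 / 0.25 = 0.003544 m/day.
Travel time t = L / v = 1840 / 0.003544 = 5.192e+05 days = 1421 years.

1420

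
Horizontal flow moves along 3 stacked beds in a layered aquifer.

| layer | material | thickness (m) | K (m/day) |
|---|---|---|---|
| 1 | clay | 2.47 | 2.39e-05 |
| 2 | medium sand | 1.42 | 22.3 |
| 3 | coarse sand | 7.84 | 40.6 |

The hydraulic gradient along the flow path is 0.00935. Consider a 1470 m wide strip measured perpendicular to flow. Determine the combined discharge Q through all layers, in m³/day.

Flow is parallel to layering, so each bed carries its own Darcy discharge and the transmissivities add.
Σ(K_i·b_i) = 2.39e-05×2.47 + 22.3×1.42 + 40.6×7.84 = 350.0 m²/day.
Hydraulic gradient i = 0.00935.
Q = Σ(K_i·b_i) · W · i = 350.0 × 1470 × 0.009350 = 4810 m³/day.

4810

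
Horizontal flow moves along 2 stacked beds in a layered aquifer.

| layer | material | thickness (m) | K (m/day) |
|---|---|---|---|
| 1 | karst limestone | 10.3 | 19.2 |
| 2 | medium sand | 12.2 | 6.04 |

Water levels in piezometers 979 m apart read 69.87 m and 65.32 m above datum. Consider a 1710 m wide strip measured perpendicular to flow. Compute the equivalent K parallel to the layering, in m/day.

12.1

Flow is parallel to layering, so each bed carries its own Darcy discharge and the transmissivities add.
Σ(K_i·b_i) = 19.2×10.3 + 6.04×12.2 = 271.4 m²/day.
Total thickness b = 22.50 m, so K_eq = Σ(K_i·b_i)/b = 12.06 m/day.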